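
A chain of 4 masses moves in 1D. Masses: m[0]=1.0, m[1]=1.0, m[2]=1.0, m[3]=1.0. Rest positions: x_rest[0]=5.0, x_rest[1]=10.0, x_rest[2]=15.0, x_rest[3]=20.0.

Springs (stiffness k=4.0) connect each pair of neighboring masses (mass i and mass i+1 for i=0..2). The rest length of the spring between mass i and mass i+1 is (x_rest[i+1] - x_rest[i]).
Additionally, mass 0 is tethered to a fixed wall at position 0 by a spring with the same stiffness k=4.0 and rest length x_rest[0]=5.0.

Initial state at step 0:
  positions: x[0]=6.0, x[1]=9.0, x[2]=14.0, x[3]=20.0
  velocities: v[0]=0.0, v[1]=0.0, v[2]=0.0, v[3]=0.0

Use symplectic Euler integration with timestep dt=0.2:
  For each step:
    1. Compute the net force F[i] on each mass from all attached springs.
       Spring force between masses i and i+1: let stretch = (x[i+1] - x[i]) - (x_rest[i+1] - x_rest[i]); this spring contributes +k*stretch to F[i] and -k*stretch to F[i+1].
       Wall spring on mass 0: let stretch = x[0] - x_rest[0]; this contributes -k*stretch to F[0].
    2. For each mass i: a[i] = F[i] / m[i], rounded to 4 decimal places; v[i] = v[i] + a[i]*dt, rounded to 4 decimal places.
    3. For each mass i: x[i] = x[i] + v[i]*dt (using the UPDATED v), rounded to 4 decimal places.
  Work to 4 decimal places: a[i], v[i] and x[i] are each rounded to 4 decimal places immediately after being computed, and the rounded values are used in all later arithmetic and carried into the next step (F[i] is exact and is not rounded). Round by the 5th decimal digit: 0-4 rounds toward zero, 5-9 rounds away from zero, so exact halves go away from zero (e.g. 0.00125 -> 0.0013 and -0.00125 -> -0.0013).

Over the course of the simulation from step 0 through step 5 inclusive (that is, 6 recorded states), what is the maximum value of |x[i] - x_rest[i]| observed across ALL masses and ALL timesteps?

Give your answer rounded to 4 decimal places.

Step 0: x=[6.0000 9.0000 14.0000 20.0000] v=[0.0000 0.0000 0.0000 0.0000]
Step 1: x=[5.5200 9.3200 14.1600 19.8400] v=[-2.4000 1.6000 0.8000 -0.8000]
Step 2: x=[4.7648 9.8064 14.4544 19.5712] v=[-3.7760 2.4320 1.4720 -1.3440]
Step 3: x=[4.0539 10.2298 14.8238 19.2837] v=[-3.5546 2.1171 1.8470 -1.4374]
Step 4: x=[3.6825 10.4001 15.1717 19.0826] v=[-1.8570 0.8516 1.7397 -1.0053]
Step 5: x=[3.7967 10.2591 15.3819 19.0558] v=[0.5711 -0.7052 1.0511 -0.1340]
Max displacement = 1.3175

Answer: 1.3175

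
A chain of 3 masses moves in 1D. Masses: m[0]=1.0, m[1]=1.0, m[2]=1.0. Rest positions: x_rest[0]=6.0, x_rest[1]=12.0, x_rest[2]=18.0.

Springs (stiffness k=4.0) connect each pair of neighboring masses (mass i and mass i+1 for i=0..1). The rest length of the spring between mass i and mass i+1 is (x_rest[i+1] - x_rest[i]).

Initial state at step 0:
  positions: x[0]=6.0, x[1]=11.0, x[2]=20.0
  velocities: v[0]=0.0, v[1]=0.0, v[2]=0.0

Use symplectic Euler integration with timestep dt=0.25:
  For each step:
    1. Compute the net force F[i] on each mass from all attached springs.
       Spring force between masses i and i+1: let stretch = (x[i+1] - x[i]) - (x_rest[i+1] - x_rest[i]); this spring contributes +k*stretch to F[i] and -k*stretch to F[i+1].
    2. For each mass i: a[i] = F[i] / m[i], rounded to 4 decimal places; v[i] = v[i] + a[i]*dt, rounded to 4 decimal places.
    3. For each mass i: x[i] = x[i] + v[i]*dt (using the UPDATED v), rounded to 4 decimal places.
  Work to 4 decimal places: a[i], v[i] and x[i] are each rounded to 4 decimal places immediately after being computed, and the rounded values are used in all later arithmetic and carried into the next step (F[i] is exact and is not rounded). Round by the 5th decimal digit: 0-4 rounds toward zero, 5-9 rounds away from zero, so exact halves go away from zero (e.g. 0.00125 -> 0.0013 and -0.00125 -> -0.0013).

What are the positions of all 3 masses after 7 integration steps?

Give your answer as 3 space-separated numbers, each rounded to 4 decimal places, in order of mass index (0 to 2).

Answer: 7.8273 10.9915 18.1812

Derivation:
Step 0: x=[6.0000 11.0000 20.0000] v=[0.0000 0.0000 0.0000]
Step 1: x=[5.7500 12.0000 19.2500] v=[-1.0000 4.0000 -3.0000]
Step 2: x=[5.5625 13.2500 18.1875] v=[-0.7500 5.0000 -4.2500]
Step 3: x=[5.7969 13.8125 17.3906] v=[0.9375 2.2500 -3.1875]
Step 4: x=[6.5352 13.2656 17.1992] v=[2.9531 -2.1875 -0.7656]
Step 5: x=[7.4561 12.0195 17.5244] v=[3.6835 -4.9843 1.3008]
Step 6: x=[8.0178 11.0088 17.9734] v=[2.2469 -4.0428 1.7959]
Step 7: x=[7.8273 10.9915 18.1812] v=[-0.7621 -0.0692 0.8313]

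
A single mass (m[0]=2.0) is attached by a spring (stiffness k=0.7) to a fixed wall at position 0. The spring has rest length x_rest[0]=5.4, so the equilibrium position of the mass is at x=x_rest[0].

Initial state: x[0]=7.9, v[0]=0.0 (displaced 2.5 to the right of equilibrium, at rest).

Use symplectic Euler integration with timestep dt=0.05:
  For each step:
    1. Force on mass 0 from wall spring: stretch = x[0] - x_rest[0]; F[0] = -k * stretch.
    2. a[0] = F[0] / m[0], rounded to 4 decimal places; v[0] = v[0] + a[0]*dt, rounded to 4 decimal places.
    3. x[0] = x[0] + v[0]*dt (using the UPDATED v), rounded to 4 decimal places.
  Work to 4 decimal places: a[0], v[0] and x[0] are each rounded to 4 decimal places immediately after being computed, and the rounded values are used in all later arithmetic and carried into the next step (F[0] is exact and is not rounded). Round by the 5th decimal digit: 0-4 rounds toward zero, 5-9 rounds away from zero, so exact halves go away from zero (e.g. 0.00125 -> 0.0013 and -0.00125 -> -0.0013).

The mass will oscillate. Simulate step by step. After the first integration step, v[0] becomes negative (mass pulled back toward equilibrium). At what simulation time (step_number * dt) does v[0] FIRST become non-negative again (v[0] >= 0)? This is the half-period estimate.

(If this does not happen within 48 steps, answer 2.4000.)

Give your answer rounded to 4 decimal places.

Answer: 2.4000

Derivation:
Step 0: x=[7.9000] v=[0.0000]
Step 1: x=[7.8978] v=[-0.0438]
Step 2: x=[7.8934] v=[-0.0875]
Step 3: x=[7.8868] v=[-0.1311]
Step 4: x=[7.8781] v=[-0.1746]
Step 5: x=[7.8672] v=[-0.2180]
Step 6: x=[7.8541] v=[-0.2612]
Step 7: x=[7.8389] v=[-0.3041]
Step 8: x=[7.8216] v=[-0.3468]
Step 9: x=[7.8021] v=[-0.3892]
Step 10: x=[7.7805] v=[-0.4312]
Step 11: x=[7.7569] v=[-0.4729]
Step 12: x=[7.7312] v=[-0.5141]
Step 13: x=[7.7035] v=[-0.5549]
Step 14: x=[7.6737] v=[-0.5952]
Step 15: x=[7.6420] v=[-0.6350]
Step 16: x=[7.6083] v=[-0.6742]
Step 17: x=[7.5727] v=[-0.7128]
Step 18: x=[7.5352] v=[-0.7508]
Step 19: x=[7.4958] v=[-0.7882]
Step 20: x=[7.4546] v=[-0.8249]
Step 21: x=[7.4116] v=[-0.8609]
Step 22: x=[7.3668] v=[-0.8961]
Step 23: x=[7.3203] v=[-0.9305]
Step 24: x=[7.2721] v=[-0.9641]
Step 25: x=[7.2223] v=[-0.9969]
Step 26: x=[7.1709] v=[-1.0288]
Step 27: x=[7.1179] v=[-1.0598]
Step 28: x=[7.0634] v=[-1.0899]
Step 29: x=[7.0075] v=[-1.1190]
Step 30: x=[6.9501] v=[-1.1471]
Step 31: x=[6.8914] v=[-1.1742]
Step 32: x=[6.8314] v=[-1.2003]
Step 33: x=[6.7701] v=[-1.2254]
Step 34: x=[6.7076] v=[-1.2494]
Step 35: x=[6.6440] v=[-1.2723]
Step 36: x=[6.5793] v=[-1.2941]
Step 37: x=[6.5136] v=[-1.3147]
Step 38: x=[6.4469] v=[-1.3342]
Step 39: x=[6.3793] v=[-1.3525]
Step 40: x=[6.3108] v=[-1.3696]
Step 41: x=[6.2415] v=[-1.3855]
Step 42: x=[6.1715] v=[-1.4002]
Step 43: x=[6.1008] v=[-1.4137]
Step 44: x=[6.0295] v=[-1.4260]
Step 45: x=[5.9577] v=[-1.4370]
Step 46: x=[5.8854] v=[-1.4468]
Step 47: x=[5.8126] v=[-1.4553]
Step 48: x=[5.7395] v=[-1.4625]
v[0] did not become non-negative within 48 steps; using fallback time=2.4000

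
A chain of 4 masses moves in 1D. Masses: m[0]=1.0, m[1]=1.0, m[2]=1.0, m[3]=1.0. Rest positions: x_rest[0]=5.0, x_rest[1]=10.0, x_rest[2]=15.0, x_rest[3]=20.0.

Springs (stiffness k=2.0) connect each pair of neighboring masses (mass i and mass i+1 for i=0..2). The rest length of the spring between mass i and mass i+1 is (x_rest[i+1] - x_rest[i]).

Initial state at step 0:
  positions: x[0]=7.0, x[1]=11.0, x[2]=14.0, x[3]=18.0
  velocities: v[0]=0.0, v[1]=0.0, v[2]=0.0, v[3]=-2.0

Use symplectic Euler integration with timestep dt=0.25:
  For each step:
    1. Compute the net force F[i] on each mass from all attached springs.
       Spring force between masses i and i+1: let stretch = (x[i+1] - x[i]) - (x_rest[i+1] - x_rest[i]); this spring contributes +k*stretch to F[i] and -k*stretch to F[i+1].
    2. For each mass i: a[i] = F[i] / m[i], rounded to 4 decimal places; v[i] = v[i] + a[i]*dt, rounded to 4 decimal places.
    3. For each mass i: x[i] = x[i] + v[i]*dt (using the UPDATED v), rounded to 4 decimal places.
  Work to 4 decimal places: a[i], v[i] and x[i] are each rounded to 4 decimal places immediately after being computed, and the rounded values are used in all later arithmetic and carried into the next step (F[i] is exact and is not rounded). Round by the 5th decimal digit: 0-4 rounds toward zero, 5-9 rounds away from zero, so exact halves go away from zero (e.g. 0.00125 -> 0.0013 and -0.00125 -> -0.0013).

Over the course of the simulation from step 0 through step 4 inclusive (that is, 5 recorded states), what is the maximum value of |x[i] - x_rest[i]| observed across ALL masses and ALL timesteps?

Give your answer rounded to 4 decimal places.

Step 0: x=[7.0000 11.0000 14.0000 18.0000] v=[0.0000 0.0000 0.0000 -2.0000]
Step 1: x=[6.8750 10.8750 14.1250 17.6250] v=[-0.5000 -0.5000 0.5000 -1.5000]
Step 2: x=[6.6250 10.6563 14.2813 17.4375] v=[-1.0000 -0.8750 0.6250 -0.7500]
Step 3: x=[6.2539 10.3868 14.3790 17.4805] v=[-1.4844 -1.0782 0.3906 0.1719]
Step 4: x=[5.7744 10.0997 14.3653 17.7608] v=[-1.9180 -1.1486 -0.0548 1.1212]
Max displacement = 2.5625

Answer: 2.5625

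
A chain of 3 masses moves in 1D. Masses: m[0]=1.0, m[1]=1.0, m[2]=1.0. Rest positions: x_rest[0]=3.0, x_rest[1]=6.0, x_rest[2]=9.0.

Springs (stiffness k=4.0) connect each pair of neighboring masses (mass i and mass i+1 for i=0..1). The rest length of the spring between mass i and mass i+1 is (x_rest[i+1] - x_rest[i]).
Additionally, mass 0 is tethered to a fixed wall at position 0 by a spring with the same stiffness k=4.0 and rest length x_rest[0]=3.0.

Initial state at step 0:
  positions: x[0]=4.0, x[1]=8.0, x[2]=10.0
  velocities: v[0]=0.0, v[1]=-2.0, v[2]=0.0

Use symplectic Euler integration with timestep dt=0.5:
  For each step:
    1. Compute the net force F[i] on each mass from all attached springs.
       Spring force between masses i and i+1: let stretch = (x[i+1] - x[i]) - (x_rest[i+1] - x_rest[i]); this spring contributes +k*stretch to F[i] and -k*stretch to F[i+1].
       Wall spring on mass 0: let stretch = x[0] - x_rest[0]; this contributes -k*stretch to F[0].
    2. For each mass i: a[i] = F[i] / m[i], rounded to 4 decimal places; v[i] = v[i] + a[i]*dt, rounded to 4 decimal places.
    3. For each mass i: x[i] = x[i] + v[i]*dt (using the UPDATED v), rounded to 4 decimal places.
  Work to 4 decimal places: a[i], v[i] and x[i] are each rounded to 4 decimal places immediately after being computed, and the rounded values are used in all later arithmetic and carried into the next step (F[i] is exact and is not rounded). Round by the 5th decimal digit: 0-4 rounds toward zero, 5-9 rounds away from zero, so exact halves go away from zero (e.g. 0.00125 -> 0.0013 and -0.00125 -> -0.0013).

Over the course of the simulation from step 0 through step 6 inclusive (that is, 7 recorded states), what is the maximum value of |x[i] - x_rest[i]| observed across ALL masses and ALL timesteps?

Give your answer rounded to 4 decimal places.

Step 0: x=[4.0000 8.0000 10.0000] v=[0.0000 -2.0000 0.0000]
Step 1: x=[4.0000 5.0000 11.0000] v=[0.0000 -6.0000 2.0000]
Step 2: x=[1.0000 7.0000 9.0000] v=[-6.0000 4.0000 -4.0000]
Step 3: x=[3.0000 5.0000 8.0000] v=[4.0000 -4.0000 -2.0000]
Step 4: x=[4.0000 4.0000 7.0000] v=[2.0000 -2.0000 -2.0000]
Step 5: x=[1.0000 6.0000 6.0000] v=[-6.0000 4.0000 -2.0000]
Step 6: x=[2.0000 3.0000 8.0000] v=[2.0000 -6.0000 4.0000]
Max displacement = 3.0000

Answer: 3.0000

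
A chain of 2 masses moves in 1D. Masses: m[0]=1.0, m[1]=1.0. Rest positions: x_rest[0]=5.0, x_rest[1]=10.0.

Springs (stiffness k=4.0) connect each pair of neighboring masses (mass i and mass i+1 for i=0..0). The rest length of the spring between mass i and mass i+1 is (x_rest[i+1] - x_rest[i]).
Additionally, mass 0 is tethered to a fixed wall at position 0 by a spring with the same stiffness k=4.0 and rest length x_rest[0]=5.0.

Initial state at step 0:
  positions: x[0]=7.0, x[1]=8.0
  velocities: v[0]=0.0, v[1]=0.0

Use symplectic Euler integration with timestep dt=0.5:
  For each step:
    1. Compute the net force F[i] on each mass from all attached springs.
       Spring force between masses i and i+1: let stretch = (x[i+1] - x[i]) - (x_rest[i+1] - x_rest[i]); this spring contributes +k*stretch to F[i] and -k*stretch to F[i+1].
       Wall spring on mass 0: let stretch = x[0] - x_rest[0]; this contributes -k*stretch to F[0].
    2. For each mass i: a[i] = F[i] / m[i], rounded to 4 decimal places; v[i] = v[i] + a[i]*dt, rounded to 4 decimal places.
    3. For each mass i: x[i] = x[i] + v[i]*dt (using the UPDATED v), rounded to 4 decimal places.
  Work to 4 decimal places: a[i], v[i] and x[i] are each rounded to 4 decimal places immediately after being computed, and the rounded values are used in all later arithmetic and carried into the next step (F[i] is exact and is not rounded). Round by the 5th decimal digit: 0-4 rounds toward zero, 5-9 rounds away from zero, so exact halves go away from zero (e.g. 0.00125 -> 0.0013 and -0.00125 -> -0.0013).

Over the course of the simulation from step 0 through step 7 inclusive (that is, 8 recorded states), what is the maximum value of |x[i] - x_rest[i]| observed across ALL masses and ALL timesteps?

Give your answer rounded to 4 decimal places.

Answer: 4.0000

Derivation:
Step 0: x=[7.0000 8.0000] v=[0.0000 0.0000]
Step 1: x=[1.0000 12.0000] v=[-12.0000 8.0000]
Step 2: x=[5.0000 10.0000] v=[8.0000 -4.0000]
Step 3: x=[9.0000 8.0000] v=[8.0000 -4.0000]
Step 4: x=[3.0000 12.0000] v=[-12.0000 8.0000]
Step 5: x=[3.0000 12.0000] v=[0.0000 0.0000]
Step 6: x=[9.0000 8.0000] v=[12.0000 -8.0000]
Step 7: x=[5.0000 10.0000] v=[-8.0000 4.0000]
Max displacement = 4.0000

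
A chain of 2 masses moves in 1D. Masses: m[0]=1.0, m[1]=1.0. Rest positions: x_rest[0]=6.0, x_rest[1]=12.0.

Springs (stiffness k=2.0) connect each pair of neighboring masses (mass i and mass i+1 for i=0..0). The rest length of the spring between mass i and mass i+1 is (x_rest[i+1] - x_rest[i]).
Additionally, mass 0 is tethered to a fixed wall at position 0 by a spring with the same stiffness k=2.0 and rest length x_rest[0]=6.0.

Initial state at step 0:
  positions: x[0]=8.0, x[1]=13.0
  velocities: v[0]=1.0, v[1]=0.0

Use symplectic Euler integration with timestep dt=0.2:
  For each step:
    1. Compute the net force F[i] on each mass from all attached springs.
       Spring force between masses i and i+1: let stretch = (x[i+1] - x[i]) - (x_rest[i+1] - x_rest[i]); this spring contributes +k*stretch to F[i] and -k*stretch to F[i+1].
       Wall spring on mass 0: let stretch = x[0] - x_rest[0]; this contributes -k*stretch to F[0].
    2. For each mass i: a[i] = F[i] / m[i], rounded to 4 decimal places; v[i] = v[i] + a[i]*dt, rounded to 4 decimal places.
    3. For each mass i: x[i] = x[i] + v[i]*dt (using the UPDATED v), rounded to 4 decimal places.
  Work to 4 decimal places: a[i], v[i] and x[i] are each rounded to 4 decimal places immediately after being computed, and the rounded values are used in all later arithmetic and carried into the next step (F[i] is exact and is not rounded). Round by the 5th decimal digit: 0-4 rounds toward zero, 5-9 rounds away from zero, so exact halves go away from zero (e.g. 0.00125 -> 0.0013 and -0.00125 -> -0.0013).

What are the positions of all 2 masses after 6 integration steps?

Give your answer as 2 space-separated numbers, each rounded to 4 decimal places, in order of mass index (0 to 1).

Answer: 5.7973 13.6831

Derivation:
Step 0: x=[8.0000 13.0000] v=[1.0000 0.0000]
Step 1: x=[7.9600 13.0800] v=[-0.2000 0.4000]
Step 2: x=[7.6928 13.2304] v=[-1.3360 0.7520]
Step 3: x=[7.2532 13.4178] v=[-2.1981 0.9370]
Step 4: x=[6.7265 13.5920] v=[-2.6335 0.8712]
Step 5: x=[6.2109 13.6970] v=[-2.5779 0.5250]
Step 6: x=[5.7973 13.6831] v=[-2.0678 -0.0694]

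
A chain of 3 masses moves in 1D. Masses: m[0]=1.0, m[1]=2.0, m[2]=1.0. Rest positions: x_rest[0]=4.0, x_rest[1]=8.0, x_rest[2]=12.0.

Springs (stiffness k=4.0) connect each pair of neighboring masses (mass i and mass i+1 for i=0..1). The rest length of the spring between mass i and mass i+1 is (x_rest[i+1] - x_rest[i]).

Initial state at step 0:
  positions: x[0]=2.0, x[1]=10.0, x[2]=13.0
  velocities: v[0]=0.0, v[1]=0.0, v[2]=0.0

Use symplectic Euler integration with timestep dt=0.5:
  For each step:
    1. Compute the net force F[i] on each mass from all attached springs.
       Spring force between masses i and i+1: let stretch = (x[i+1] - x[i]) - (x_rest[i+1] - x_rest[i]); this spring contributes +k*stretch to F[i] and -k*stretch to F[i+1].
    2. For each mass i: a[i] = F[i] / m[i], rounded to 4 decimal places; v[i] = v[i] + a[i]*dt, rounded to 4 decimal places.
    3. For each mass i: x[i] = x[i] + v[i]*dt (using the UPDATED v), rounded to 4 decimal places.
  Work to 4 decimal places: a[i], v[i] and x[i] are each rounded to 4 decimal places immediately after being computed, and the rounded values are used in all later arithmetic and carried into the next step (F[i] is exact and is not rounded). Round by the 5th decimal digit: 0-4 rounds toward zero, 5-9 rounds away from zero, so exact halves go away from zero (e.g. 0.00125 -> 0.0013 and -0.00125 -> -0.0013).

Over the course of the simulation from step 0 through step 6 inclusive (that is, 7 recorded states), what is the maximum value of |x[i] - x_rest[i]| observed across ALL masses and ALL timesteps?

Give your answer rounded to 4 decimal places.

Step 0: x=[2.0000 10.0000 13.0000] v=[0.0000 0.0000 0.0000]
Step 1: x=[6.0000 7.5000 14.0000] v=[8.0000 -5.0000 2.0000]
Step 2: x=[7.5000 7.5000 12.5000] v=[3.0000 0.0000 -3.0000]
Step 3: x=[5.0000 10.0000 10.0000] v=[-5.0000 5.0000 -5.0000]
Step 4: x=[3.5000 10.0000 11.5000] v=[-3.0000 0.0000 3.0000]
Step 5: x=[4.5000 7.5000 15.5000] v=[2.0000 -5.0000 8.0000]
Step 6: x=[4.5000 7.5000 15.5000] v=[0.0000 0.0000 0.0000]
Max displacement = 3.5000

Answer: 3.5000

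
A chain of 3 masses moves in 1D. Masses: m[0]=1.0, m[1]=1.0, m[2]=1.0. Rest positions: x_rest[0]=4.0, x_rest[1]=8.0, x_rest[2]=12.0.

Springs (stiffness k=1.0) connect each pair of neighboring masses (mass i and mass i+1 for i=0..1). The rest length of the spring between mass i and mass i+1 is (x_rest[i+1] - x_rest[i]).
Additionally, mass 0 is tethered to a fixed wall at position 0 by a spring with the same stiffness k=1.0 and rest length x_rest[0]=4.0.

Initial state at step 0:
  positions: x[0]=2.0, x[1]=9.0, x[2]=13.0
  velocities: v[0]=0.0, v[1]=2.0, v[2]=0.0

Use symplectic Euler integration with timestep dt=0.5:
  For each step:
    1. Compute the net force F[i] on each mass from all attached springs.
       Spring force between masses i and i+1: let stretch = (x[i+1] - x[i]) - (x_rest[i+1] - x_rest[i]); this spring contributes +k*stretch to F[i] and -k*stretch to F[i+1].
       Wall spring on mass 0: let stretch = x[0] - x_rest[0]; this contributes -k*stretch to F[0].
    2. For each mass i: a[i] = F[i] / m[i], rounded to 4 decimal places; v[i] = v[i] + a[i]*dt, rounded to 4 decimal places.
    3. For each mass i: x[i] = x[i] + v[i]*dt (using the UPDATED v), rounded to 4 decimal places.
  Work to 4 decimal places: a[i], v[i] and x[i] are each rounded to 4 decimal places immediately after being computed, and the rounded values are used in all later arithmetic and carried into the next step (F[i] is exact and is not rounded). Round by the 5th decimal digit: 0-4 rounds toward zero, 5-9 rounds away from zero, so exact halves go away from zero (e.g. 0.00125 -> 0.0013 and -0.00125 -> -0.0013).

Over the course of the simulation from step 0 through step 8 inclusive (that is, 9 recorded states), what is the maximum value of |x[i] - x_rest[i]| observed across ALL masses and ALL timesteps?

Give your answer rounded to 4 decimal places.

Step 0: x=[2.0000 9.0000 13.0000] v=[0.0000 2.0000 0.0000]
Step 1: x=[3.2500 9.2500 13.0000] v=[2.5000 0.5000 0.0000]
Step 2: x=[5.1875 8.9375 13.0625] v=[3.8750 -0.6250 0.1250]
Step 3: x=[6.7657 8.7188 13.0938] v=[3.1563 -0.4375 0.0625]
Step 4: x=[7.1407 9.1056 13.0313] v=[0.7500 0.7735 -0.1250]
Step 5: x=[6.2218 9.9826 12.9874] v=[-1.8379 1.7539 -0.0879]
Step 6: x=[4.6876 10.6706 13.1923] v=[-3.0684 1.3759 0.4097]
Step 7: x=[3.4773 10.4932 13.7668] v=[-2.4207 -0.3548 1.1489]
Step 8: x=[3.1516 9.3802 14.5229] v=[-0.6514 -2.2260 1.5121]
Max displacement = 3.1407

Answer: 3.1407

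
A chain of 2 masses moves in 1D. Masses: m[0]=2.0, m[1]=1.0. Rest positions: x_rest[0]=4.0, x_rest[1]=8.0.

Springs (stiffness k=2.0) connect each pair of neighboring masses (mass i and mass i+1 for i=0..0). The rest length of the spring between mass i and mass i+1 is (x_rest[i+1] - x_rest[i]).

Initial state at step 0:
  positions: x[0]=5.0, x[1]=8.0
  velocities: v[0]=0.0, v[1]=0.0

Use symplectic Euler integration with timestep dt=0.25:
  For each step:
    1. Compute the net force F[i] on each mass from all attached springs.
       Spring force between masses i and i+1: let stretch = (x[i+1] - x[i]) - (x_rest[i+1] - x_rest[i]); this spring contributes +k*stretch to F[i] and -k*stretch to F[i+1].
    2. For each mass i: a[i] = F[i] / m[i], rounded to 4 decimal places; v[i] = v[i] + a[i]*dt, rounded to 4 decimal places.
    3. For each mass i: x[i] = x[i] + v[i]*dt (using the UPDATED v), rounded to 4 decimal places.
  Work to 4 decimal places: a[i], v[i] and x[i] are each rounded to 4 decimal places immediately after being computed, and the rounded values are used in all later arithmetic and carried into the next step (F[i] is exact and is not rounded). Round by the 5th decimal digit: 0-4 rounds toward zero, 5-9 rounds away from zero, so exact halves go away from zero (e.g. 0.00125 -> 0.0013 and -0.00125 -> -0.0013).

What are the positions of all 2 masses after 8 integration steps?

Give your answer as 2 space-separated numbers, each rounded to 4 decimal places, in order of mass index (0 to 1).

Answer: 4.3791 9.2423

Derivation:
Step 0: x=[5.0000 8.0000] v=[0.0000 0.0000]
Step 1: x=[4.9375 8.1250] v=[-0.2500 0.5000]
Step 2: x=[4.8242 8.3516] v=[-0.4531 0.9063]
Step 3: x=[4.6814 8.6373] v=[-0.5713 1.1426]
Step 4: x=[4.5358 8.9285] v=[-0.5823 1.1647]
Step 5: x=[4.4148 9.1706] v=[-0.4841 0.9684]
Step 6: x=[4.3410 9.3182] v=[-0.2952 0.5905]
Step 7: x=[4.3283 9.3437] v=[-0.0509 0.1019]
Step 8: x=[4.3791 9.2423] v=[0.2030 -0.4058]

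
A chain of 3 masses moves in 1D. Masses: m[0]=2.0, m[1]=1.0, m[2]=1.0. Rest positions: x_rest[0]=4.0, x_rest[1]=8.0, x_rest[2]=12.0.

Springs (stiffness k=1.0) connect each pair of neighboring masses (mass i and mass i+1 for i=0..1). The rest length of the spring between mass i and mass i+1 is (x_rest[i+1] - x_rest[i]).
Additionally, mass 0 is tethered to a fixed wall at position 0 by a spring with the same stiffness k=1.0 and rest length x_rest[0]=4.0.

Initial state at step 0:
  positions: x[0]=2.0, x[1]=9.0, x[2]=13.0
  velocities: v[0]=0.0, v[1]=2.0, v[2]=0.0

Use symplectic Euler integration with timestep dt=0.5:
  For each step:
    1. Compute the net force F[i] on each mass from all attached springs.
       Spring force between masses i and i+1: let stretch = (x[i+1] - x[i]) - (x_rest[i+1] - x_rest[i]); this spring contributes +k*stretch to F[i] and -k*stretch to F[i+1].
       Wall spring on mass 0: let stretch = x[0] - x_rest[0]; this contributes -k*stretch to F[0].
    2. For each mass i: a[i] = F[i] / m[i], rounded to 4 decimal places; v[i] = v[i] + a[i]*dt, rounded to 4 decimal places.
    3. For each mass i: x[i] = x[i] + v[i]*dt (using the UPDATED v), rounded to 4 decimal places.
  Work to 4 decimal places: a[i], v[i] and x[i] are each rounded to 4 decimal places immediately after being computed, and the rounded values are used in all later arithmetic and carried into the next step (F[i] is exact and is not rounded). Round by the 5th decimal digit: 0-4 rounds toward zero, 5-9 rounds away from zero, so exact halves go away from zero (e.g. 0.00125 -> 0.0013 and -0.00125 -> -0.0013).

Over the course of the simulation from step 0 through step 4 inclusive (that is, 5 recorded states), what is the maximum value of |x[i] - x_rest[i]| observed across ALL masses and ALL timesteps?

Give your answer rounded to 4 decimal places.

Step 0: x=[2.0000 9.0000 13.0000] v=[0.0000 2.0000 0.0000]
Step 1: x=[2.6250 9.2500 13.0000] v=[1.2500 0.5000 0.0000]
Step 2: x=[3.7500 8.7813 13.0625] v=[2.2500 -0.9375 0.1250]
Step 3: x=[5.0352 8.1250 13.0547] v=[2.5704 -1.3126 -0.0156]
Step 4: x=[6.0773 7.9287 12.8145] v=[2.0841 -0.3927 -0.4805]
Max displacement = 2.0773

Answer: 2.0773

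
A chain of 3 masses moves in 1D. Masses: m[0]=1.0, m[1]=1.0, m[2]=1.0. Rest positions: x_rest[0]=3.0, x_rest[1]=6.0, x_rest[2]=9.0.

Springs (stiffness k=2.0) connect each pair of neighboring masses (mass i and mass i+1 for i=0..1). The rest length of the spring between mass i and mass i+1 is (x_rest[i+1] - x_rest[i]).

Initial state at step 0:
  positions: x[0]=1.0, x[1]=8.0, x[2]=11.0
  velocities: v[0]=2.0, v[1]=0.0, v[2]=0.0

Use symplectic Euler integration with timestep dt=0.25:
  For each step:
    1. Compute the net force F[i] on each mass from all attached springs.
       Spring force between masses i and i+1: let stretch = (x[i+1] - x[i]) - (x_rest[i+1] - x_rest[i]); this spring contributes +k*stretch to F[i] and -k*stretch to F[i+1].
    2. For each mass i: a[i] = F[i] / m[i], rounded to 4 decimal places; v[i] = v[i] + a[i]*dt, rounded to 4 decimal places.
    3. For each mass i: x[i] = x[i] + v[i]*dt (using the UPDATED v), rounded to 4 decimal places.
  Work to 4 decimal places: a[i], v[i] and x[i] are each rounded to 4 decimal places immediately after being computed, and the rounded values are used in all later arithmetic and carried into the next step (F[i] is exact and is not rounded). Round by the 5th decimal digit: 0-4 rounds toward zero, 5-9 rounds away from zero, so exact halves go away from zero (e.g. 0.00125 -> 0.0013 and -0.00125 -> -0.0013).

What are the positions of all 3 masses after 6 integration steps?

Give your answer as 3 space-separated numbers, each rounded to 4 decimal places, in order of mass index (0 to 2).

Step 0: x=[1.0000 8.0000 11.0000] v=[2.0000 0.0000 0.0000]
Step 1: x=[2.0000 7.5000 11.0000] v=[4.0000 -2.0000 0.0000]
Step 2: x=[3.3125 6.7500 10.9375] v=[5.2500 -3.0000 -0.2500]
Step 3: x=[4.6797 6.0938 10.7266] v=[5.4688 -2.6250 -0.8438]
Step 4: x=[5.8487 5.8399 10.3116] v=[4.6759 -1.0157 -1.6602]
Step 5: x=[6.6416 6.1461 9.7126] v=[3.1715 1.2246 -2.3961]
Step 6: x=[6.9976 6.9600 9.0428] v=[1.4238 3.2556 -2.6794]

Answer: 6.9976 6.9600 9.0428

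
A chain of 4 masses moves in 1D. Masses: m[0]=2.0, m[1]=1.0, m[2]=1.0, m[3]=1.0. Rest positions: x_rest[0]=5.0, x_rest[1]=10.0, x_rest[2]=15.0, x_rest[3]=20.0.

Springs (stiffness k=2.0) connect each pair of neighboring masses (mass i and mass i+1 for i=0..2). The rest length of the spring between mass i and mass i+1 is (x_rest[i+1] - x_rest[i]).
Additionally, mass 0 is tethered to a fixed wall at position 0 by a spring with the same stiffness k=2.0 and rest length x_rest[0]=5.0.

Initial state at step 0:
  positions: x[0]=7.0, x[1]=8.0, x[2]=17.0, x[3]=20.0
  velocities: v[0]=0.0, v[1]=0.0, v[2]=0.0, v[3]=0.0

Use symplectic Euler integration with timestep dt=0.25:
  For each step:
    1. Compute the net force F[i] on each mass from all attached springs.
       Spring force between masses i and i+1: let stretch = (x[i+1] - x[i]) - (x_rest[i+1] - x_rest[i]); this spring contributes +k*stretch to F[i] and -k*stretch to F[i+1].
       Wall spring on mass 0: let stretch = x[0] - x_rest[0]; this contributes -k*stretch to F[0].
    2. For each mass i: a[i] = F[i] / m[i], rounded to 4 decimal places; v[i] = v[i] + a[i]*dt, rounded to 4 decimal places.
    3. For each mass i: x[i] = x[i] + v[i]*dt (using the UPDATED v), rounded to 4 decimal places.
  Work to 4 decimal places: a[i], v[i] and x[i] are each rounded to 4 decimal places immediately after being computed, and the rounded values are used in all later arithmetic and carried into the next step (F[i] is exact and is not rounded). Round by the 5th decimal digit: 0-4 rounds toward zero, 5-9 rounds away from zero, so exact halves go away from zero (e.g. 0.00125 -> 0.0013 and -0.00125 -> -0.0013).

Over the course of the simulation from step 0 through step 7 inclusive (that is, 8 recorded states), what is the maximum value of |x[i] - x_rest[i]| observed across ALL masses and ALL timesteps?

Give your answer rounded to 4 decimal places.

Step 0: x=[7.0000 8.0000 17.0000 20.0000] v=[0.0000 0.0000 0.0000 0.0000]
Step 1: x=[6.6250 9.0000 16.2500 20.2500] v=[-1.5000 4.0000 -3.0000 1.0000]
Step 2: x=[5.9844 10.6094 15.0938 20.6250] v=[-2.5625 6.4375 -4.6250 1.5000]
Step 3: x=[5.2588 12.2012 14.0684 20.9336] v=[-2.9024 6.3672 -4.1016 1.2344]
Step 4: x=[4.6384 13.1586 13.6678 21.0091] v=[-2.4815 3.8296 -1.6026 0.3018]
Step 5: x=[4.2606 13.1146 14.1212 20.7919] v=[-1.5111 -0.1759 1.8135 -0.8689]
Step 6: x=[4.1699 12.0897 15.2826 20.3658] v=[-0.3628 -4.0996 4.6456 -1.7043]
Step 7: x=[4.3136 10.4739 16.6803 19.9293] v=[0.5747 -6.4631 5.5908 -1.7459]
Max displacement = 3.1586

Answer: 3.1586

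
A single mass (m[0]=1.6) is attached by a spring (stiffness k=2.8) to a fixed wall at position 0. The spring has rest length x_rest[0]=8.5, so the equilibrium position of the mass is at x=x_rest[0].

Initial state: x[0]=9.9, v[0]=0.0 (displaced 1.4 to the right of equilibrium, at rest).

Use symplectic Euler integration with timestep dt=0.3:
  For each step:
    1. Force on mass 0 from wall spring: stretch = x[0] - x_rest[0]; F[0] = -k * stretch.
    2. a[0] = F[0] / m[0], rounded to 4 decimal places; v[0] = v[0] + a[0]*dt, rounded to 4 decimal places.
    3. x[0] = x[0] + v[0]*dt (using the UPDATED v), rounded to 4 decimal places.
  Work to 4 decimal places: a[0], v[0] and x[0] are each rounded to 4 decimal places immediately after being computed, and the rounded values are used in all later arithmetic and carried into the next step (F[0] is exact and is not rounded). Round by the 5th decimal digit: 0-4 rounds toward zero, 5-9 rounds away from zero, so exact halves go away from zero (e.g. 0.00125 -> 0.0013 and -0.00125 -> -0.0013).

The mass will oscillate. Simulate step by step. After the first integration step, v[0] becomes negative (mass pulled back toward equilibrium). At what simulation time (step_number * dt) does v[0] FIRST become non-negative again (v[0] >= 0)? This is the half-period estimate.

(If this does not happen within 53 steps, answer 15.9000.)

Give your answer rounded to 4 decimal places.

Step 0: x=[9.9000] v=[0.0000]
Step 1: x=[9.6795] v=[-0.7350]
Step 2: x=[9.2732] v=[-1.3542]
Step 3: x=[8.7452] v=[-1.7601]
Step 4: x=[8.1786] v=[-1.8888]
Step 5: x=[7.6626] v=[-1.7201]
Step 6: x=[7.2785] v=[-1.2805]
Step 7: x=[7.0867] v=[-0.6392]
Step 8: x=[7.1175] v=[0.1028]
First v>=0 after going negative at step 8, time=2.4000

Answer: 2.4000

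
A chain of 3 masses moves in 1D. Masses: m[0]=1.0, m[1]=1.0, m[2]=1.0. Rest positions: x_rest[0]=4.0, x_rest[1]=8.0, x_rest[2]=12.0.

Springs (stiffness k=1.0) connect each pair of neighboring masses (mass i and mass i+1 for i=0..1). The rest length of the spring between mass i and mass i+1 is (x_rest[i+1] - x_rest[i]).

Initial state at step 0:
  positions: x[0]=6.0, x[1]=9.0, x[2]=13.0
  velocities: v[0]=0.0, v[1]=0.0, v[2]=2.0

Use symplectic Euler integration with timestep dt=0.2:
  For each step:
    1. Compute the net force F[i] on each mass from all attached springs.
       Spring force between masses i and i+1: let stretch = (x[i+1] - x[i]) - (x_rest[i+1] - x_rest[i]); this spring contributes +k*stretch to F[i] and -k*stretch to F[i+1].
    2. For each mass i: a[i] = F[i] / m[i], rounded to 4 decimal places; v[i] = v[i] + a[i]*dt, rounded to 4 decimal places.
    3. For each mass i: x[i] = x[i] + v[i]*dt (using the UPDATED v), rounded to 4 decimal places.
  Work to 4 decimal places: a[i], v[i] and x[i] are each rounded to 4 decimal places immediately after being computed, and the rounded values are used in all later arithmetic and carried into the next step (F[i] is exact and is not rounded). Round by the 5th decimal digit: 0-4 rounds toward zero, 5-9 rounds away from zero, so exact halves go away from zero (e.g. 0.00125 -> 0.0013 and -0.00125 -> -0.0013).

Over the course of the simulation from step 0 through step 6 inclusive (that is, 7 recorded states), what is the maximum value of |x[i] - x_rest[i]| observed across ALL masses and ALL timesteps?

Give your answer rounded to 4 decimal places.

Step 0: x=[6.0000 9.0000 13.0000] v=[0.0000 0.0000 2.0000]
Step 1: x=[5.9600 9.0400 13.4000] v=[-0.2000 0.2000 2.0000]
Step 2: x=[5.8832 9.1312 13.7856] v=[-0.3840 0.4560 1.9280]
Step 3: x=[5.7763 9.2787 14.1450] v=[-0.5344 0.7373 1.7971]
Step 4: x=[5.6495 9.4807 14.4698] v=[-0.6339 1.0101 1.6238]
Step 5: x=[5.5160 9.7290 14.7550] v=[-0.6677 1.2417 1.4260]
Step 6: x=[5.3910 10.0099 14.9992] v=[-0.6251 1.4043 1.2208]
Max displacement = 2.9992

Answer: 2.9992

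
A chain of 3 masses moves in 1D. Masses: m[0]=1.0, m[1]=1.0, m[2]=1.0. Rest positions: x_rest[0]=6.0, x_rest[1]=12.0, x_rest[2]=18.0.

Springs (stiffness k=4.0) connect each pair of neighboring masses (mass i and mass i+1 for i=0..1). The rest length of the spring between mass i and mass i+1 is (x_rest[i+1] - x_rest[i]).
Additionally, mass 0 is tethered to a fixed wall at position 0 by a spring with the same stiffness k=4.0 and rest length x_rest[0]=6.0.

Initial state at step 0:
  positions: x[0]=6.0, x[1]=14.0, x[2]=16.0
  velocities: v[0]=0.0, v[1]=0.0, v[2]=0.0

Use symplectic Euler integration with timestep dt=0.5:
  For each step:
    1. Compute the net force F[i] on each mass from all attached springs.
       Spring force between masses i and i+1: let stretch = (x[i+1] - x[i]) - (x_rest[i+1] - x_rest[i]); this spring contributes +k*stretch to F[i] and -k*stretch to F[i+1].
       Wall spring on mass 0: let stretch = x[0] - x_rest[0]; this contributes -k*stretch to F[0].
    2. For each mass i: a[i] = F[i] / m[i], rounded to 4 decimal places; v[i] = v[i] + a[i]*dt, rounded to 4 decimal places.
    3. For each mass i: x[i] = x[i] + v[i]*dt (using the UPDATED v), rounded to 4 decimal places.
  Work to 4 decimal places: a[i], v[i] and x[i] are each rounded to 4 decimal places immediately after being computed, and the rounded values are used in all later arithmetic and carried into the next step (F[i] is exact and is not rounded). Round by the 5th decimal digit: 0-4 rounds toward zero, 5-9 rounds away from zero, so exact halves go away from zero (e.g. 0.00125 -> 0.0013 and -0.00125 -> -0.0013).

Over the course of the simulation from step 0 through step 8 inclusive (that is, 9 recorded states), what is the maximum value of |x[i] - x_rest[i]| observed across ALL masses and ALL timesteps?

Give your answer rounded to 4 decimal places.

Step 0: x=[6.0000 14.0000 16.0000] v=[0.0000 0.0000 0.0000]
Step 1: x=[8.0000 8.0000 20.0000] v=[4.0000 -12.0000 8.0000]
Step 2: x=[2.0000 14.0000 18.0000] v=[-12.0000 12.0000 -4.0000]
Step 3: x=[6.0000 12.0000 18.0000] v=[8.0000 -4.0000 0.0000]
Step 4: x=[10.0000 10.0000 18.0000] v=[8.0000 -4.0000 0.0000]
Step 5: x=[4.0000 16.0000 16.0000] v=[-12.0000 12.0000 -4.0000]
Step 6: x=[6.0000 10.0000 20.0000] v=[4.0000 -12.0000 8.0000]
Step 7: x=[6.0000 10.0000 20.0000] v=[0.0000 0.0000 0.0000]
Step 8: x=[4.0000 16.0000 16.0000] v=[-4.0000 12.0000 -8.0000]
Max displacement = 4.0000

Answer: 4.0000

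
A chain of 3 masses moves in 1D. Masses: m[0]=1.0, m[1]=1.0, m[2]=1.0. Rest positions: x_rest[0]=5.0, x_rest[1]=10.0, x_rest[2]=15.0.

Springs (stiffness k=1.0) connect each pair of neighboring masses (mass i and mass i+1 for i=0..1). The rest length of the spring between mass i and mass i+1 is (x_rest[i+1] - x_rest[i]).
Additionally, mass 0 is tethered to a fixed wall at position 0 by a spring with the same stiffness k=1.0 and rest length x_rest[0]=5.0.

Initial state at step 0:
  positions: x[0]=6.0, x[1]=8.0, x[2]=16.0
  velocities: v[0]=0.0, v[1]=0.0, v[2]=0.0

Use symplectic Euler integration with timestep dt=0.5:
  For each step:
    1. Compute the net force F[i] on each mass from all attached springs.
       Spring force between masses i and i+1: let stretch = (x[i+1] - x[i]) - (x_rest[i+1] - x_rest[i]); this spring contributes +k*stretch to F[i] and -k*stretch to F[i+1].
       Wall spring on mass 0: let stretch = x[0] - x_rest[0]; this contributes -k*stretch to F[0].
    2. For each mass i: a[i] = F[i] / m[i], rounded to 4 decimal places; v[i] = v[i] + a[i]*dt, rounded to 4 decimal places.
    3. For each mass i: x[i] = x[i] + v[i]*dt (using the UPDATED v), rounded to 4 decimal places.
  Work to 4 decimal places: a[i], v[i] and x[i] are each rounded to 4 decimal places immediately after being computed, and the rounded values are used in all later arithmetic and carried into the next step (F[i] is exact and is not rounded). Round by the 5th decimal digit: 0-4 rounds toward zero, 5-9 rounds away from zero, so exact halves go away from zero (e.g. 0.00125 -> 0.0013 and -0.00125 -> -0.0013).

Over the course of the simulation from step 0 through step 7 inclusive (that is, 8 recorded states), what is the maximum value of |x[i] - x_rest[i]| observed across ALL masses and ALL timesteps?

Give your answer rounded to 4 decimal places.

Step 0: x=[6.0000 8.0000 16.0000] v=[0.0000 0.0000 0.0000]
Step 1: x=[5.0000 9.5000 15.2500] v=[-2.0000 3.0000 -1.5000]
Step 2: x=[3.8750 11.3125 14.3125] v=[-2.2500 3.6250 -1.8750]
Step 3: x=[3.6406 12.0157 13.8750] v=[-0.4688 1.4063 -0.8750]
Step 4: x=[4.5899 11.0899 14.2227] v=[1.8985 -1.8516 0.6954]
Step 5: x=[6.0167 9.3223 15.0372] v=[2.8536 -3.5352 1.6290]
Step 6: x=[6.7658 8.1570 15.6730] v=[1.4981 -2.3306 1.2716]
Step 7: x=[6.1712 8.5229 15.6798] v=[-1.1892 0.7318 0.0136]
Max displacement = 2.0157

Answer: 2.0157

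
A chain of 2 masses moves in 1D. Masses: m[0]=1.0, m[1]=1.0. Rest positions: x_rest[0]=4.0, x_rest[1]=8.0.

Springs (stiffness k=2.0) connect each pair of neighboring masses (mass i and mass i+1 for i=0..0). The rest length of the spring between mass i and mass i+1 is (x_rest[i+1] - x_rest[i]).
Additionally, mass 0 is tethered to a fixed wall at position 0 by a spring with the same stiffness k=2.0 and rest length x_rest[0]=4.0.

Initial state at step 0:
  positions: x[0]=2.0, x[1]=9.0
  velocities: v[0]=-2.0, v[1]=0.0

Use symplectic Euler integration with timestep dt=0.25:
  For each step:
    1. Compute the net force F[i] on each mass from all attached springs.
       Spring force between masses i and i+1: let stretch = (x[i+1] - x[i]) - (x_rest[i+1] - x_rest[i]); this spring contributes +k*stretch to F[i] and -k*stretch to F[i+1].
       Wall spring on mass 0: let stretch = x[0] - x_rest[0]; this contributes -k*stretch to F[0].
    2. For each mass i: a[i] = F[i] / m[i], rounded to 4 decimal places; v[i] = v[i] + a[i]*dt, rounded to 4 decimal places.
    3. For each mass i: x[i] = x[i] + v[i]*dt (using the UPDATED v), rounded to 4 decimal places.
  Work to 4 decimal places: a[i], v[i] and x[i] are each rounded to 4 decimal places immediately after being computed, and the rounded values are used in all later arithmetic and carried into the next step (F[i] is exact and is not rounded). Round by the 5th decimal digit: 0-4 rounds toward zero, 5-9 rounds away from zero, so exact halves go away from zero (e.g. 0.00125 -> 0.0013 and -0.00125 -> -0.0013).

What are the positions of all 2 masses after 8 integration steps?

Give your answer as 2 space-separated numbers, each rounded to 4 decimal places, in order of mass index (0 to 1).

Step 0: x=[2.0000 9.0000] v=[-2.0000 0.0000]
Step 1: x=[2.1250 8.6250] v=[0.5000 -1.5000]
Step 2: x=[2.7969 7.9375] v=[2.6875 -2.7500]
Step 3: x=[3.7618 7.1074] v=[3.8594 -3.3203]
Step 4: x=[4.6746 6.3591] v=[3.6513 -2.9931]
Step 5: x=[5.2137 5.9003] v=[2.1563 -1.8354]
Step 6: x=[5.1869 5.8556] v=[-0.1073 -0.1787]
Step 7: x=[4.5953 6.2274] v=[-2.3664 1.4870]
Step 8: x=[3.6333 6.8952] v=[-3.8480 2.6710]

Answer: 3.6333 6.8952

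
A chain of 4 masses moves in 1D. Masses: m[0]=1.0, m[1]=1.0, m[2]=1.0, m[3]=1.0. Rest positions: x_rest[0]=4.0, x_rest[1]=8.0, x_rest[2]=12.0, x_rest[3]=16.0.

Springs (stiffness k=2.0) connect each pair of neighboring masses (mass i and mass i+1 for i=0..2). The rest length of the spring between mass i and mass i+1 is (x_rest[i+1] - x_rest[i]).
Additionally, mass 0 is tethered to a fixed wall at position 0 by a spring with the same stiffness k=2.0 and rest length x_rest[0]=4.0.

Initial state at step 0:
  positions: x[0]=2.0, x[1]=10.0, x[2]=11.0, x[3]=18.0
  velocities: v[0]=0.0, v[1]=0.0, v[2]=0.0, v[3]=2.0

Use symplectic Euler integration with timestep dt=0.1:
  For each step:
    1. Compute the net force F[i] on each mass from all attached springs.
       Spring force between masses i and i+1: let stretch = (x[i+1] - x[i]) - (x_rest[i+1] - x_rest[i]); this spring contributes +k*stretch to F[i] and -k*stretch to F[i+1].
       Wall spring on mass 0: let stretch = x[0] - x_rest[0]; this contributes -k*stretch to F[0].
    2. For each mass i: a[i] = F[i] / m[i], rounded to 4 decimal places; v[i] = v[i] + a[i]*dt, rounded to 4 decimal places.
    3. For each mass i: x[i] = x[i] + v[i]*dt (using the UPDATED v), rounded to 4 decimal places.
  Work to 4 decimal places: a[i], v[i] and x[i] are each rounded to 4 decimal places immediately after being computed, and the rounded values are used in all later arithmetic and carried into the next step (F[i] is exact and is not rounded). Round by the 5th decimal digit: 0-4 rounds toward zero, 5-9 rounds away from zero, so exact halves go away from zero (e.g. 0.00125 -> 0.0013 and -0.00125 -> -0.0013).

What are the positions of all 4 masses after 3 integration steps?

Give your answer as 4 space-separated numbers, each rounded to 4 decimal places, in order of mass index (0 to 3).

Answer: 2.6825 9.2113 11.6924 18.2419

Derivation:
Step 0: x=[2.0000 10.0000 11.0000 18.0000] v=[0.0000 0.0000 0.0000 2.0000]
Step 1: x=[2.1200 9.8600 11.1200 18.1400] v=[1.2000 -1.4000 1.2000 1.4000]
Step 2: x=[2.3524 9.5904 11.3552 18.2196] v=[2.3240 -2.6960 2.3520 0.7960]
Step 3: x=[2.6825 9.2113 11.6924 18.2419] v=[3.3011 -3.7906 3.3719 0.2231]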